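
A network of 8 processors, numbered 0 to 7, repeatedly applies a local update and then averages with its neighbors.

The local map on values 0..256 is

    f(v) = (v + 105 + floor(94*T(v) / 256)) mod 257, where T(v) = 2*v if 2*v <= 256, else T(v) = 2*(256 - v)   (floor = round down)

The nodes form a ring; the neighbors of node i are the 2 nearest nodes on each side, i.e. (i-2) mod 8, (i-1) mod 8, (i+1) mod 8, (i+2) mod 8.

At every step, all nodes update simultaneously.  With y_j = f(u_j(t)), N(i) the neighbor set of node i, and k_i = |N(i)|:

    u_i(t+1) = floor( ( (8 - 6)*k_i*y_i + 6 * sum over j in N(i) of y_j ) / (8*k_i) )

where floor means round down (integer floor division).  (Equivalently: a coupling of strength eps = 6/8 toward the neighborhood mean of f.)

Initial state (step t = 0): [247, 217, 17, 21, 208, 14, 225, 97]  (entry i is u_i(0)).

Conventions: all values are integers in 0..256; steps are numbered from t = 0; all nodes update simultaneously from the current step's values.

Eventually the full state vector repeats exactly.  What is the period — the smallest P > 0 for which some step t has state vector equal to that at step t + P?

Simulating step by step:
t=0: [247, 217, 17, 21, 208, 14, 225, 97]
t=1: [88, 96, 113, 119, 116, 96, 86, 82]
t=2: [104, 68, 32, 36, 80, 116, 121, 114]
t=3: [97, 130, 163, 168, 141, 108, 82, 78]
t=4: [123, 95, 64, 68, 100, 128, 130, 129]
t=5: [84, 109, 113, 115, 113, 89, 59, 57]
t=6: [154, 111, 81, 35, 66, 94, 145, 143]
t=7: [100, 114, 155, 137, 147, 102, 89, 55]
t=8: [66, 80, 59, 59, 51, 71, 60, 67]
t=9: [219, 220, 213, 215, 207, 212, 213, 223]
t=10: [93, 93, 92, 92, 91, 92, 92, 93]
t=11: [8, 8, 7, 7, 6, 7, 7, 8]
t=12: [117, 117, 117, 116, 116, 116, 117, 117]
t=13: [50, 49, 49, 49, 49, 49, 49, 49]
t=14: [189, 189, 189, 189, 189, 189, 189, 189]
t=15: [86, 86, 86, 86, 86, 86, 86, 86]
t=16: [254, 254, 254, 254, 254, 254, 254, 254]
t=17: [103, 103, 103, 103, 103, 103, 103, 103]
t=18: [26, 26, 26, 26, 26, 26, 26, 26]
t=19: [150, 150, 150, 150, 150, 150, 150, 150]
t=20: [75, 75, 75, 75, 75, 75, 75, 75]
t=21: [235, 235, 235, 235, 235, 235, 235, 235]
t=22: [98, 98, 98, 98, 98, 98, 98, 98]
t=23: [17, 17, 17, 17, 17, 17, 17, 17]
t=24: [134, 134, 134, 134, 134, 134, 134, 134]
t=25: [71, 71, 71, 71, 71, 71, 71, 71]
t=26: [228, 228, 228, 228, 228, 228, 228, 228]
t=27: [96, 96, 96, 96, 96, 96, 96, 96]
t=28: [14, 14, 14, 14, 14, 14, 14, 14]
t=29: [129, 129, 129, 129, 129, 129, 129, 129]
t=30: [70, 70, 70, 70, 70, 70, 70, 70]
t=31: [226, 226, 226, 226, 226, 226, 226, 226]
t=32: [96, 96, 96, 96, 96, 96, 96, 96]

Answer: 5
Key observation: The state at step 27, [96, 96, 96, 96, 96, 96, 96, 96], reappears at step 32 — and no state repeats earlier — so the cycle the system enters has period 5.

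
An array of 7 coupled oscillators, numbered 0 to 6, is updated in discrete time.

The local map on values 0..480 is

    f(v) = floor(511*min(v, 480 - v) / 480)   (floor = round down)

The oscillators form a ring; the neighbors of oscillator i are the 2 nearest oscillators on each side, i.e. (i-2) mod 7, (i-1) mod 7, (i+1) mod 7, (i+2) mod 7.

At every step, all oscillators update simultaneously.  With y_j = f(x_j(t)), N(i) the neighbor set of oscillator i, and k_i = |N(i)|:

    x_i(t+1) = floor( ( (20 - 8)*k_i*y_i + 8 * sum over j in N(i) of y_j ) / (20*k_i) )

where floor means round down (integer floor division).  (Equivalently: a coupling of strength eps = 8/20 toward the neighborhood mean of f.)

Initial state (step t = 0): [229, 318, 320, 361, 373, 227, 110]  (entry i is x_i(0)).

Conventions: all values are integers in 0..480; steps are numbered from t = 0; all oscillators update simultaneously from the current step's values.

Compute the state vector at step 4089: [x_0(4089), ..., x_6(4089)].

Answer: [239, 239, 239, 239, 239, 239, 239]
Key observation: The state at step 14, [254, 254, 254, 254, 254, 254, 254], reappears at step 18: the system is in a cycle of period 4 from step 14 on.  Therefore the state at step 4089 equals the state at step 14 + ((4089 - 14) mod 4) = 17, which is [239, 239, 239, 239, 239, 239, 239].

Derivation:
t=0: [229, 318, 320, 361, 373, 227, 110]
t=1: [215, 168, 167, 145, 133, 204, 147]
t=2: [209, 178, 176, 163, 155, 198, 170]
t=3: [209, 189, 187, 178, 174, 200, 186]
t=4: [214, 201, 199, 193, 190, 206, 200]
t=5: [221, 213, 211, 207, 205, 216, 213]
t=6: [231, 226, 224, 221, 220, 227, 226]
t=7: [242, 239, 238, 236, 235, 240, 240]
t=8: [253, 253, 252, 251, 251, 253, 254]
t=9: [241, 241, 242, 242, 242, 241, 240]
t=10: [254, 253, 253, 253, 253, 253, 254]
t=11: [240, 240, 240, 241, 240, 240, 240]
t=12: [255, 254, 254, 254, 254, 254, 255]
t=13: [239, 239, 239, 240, 239, 239, 239]
t=14: [254, 254, 254, 254, 254, 254, 254]
t=15: [240, 240, 240, 240, 240, 240, 240]
t=16: [255, 255, 255, 255, 255, 255, 255]
t=17: [239, 239, 239, 239, 239, 239, 239]
t=18: [254, 254, 254, 254, 254, 254, 254]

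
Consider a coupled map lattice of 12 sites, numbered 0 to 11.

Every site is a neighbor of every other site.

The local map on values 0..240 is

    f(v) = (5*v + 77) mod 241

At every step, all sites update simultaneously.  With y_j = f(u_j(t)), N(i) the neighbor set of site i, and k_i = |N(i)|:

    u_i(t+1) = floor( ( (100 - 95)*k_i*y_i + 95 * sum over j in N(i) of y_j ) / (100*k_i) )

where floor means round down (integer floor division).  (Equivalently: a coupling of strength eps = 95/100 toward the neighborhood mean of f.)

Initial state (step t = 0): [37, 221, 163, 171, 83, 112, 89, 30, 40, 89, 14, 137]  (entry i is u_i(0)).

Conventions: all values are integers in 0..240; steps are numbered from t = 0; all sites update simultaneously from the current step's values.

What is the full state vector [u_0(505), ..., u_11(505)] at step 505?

Simulating step by step:
t=0: [37, 221, 163, 171, 83, 112, 89, 30, 40, 89, 14, 137]
t=1: [112, 105, 107, 105, 112, 107, 111, 104, 111, 111, 107, 111]
t=2: [137, 138, 138, 138, 137, 138, 137, 138, 137, 137, 138, 137]
t=3: [41, 41, 41, 41, 41, 41, 41, 41, 41, 41, 41, 41]
t=4: [41, 41, 41, 41, 41, 41, 41, 41, 41, 41, 41, 41]

Answer: [41, 41, 41, 41, 41, 41, 41, 41, 41, 41, 41, 41]
Key observation: The state at step 3, [41, 41, 41, 41, 41, 41, 41, 41, 41, 41, 41, 41], reappears at step 4: the system is in a cycle of period 1 from step 3 on.  Therefore the state at step 505 equals the state at step 3 + ((505 - 3) mod 1) = 3, which is [41, 41, 41, 41, 41, 41, 41, 41, 41, 41, 41, 41].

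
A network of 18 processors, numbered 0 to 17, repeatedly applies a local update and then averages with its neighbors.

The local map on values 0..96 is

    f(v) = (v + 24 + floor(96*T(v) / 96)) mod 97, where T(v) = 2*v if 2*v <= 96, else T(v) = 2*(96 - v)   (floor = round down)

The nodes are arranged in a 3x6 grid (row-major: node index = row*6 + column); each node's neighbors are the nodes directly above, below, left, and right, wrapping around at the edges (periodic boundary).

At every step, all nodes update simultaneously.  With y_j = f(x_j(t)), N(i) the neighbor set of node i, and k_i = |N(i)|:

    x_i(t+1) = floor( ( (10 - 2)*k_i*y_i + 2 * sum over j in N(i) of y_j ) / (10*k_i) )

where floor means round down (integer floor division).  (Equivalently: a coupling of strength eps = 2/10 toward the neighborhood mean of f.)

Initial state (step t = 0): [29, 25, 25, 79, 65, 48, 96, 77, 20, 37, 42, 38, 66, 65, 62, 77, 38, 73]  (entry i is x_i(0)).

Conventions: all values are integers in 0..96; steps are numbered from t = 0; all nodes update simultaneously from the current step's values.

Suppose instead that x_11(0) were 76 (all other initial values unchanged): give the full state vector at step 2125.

Simulating step by step:
t=0: [29, 25, 25, 79, 65, 48, 96, 77, 20, 37, 42, 76, 66, 65, 62, 77, 38, 73]
t=1: [18, 7, 10, 38, 53, 64, 26, 41, 74, 41, 51, 44, 49, 50, 54, 42, 42, 47]
t=2: [71, 48, 53, 43, 63, 57, 16, 48, 46, 50, 65, 57, 67, 66, 63, 52, 55, 66]
t=3: [51, 68, 65, 57, 56, 60, 69, 69, 65, 67, 55, 61, 52, 54, 57, 65, 62, 54]
t=4: [65, 52, 54, 60, 62, 59, 52, 51, 54, 53, 62, 58, 66, 63, 60, 54, 57, 64]
t=5: [55, 65, 64, 59, 57, 59, 65, 67, 64, 65, 57, 60, 54, 57, 59, 64, 61, 55]
t=6: [62, 54, 55, 59, 61, 60, 55, 52, 55, 54, 61, 59, 64, 61, 59, 55, 58, 63]
t=7: [57, 64, 63, 60, 58, 58, 63, 66, 64, 64, 58, 59, 55, 58, 60, 63, 60, 56]
t=8: [61, 55, 56, 58, 60, 61, 56, 53, 55, 55, 60, 60, 63, 60, 58, 56, 59, 62]
t=9: [58, 63, 62, 61, 59, 58, 62, 65, 63, 63, 59, 59, 56, 59, 61, 62, 59, 57]
t=10: [60, 56, 57, 57, 59, 60, 57, 54, 56, 56, 59, 60, 62, 59, 57, 57, 59, 61]
t=11: [59, 62, 62, 61, 60, 59, 61, 64, 63, 62, 60, 59, 57, 60, 61, 61, 60, 58]
t=12: [59, 57, 57, 57, 59, 60, 58, 55, 56, 57, 58, 59, 61, 58, 57, 58, 59, 60]
t=13: [60, 61, 62, 61, 60, 59, 60, 63, 62, 61, 60, 60, 58, 61, 61, 61, 60, 59]
t=14: [59, 57, 57, 58, 59, 59, 58, 56, 57, 58, 58, 59, 60, 58, 57, 58, 59, 59]
t=15: [60, 61, 61, 61, 60, 60, 60, 62, 62, 61, 60, 60, 59, 61, 61, 61, 60, 59]
t=16: [59, 58, 57, 58, 58, 59, 58, 57, 57, 58, 58, 59, 59, 58, 57, 58, 59, 59]
t=17: [60, 61, 61, 61, 60, 60, 60, 61, 61, 61, 60, 60, 60, 61, 61, 61, 60, 60]
t=18: [58, 58, 58, 58, 58, 59, 58, 58, 58, 58, 58, 59, 58, 58, 58, 58, 58, 59]
t=19: [60, 61, 61, 61, 60, 60, 60, 61, 61, 61, 60, 60, 60, 61, 61, 61, 60, 60]

Answer: [60, 61, 61, 61, 60, 60, 60, 61, 61, 61, 60, 60, 60, 61, 61, 61, 60, 60]
Key observation: The state at step 17, [60, 61, 61, 61, 60, 60, 60, 61, 61, 61, 60, 60, 60, 61, 61, 61, 60, 60], reappears at step 19: the system is in a cycle of period 2 from step 17 on.  Therefore the state at step 2125 equals the state at step 17 + ((2125 - 17) mod 2) = 17, which is [60, 61, 61, 61, 60, 60, 60, 61, 61, 61, 60, 60, 60, 61, 61, 61, 60, 60].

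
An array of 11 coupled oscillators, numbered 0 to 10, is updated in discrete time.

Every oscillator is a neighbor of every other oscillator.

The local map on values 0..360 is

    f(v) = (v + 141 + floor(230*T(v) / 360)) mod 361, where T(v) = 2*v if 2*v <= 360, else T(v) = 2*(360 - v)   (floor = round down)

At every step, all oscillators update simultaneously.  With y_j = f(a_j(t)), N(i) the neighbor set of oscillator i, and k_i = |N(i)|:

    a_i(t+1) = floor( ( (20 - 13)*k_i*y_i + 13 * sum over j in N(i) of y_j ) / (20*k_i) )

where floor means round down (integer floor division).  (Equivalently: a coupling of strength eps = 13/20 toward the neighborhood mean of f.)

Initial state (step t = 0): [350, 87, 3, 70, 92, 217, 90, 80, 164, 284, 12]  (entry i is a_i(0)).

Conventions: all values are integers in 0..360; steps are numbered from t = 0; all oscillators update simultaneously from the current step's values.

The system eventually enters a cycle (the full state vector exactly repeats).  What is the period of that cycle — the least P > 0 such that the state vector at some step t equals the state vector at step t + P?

Answer: 2
Key observation: The state at step 8, [188, 188, 188, 188, 188, 188, 188, 188, 188, 188, 188], reappears at step 10 — and no state repeats earlier — so the cycle the system enters has period 2.

Derivation:
t=0: [350, 87, 3, 70, 92, 217, 90, 80, 164, 284, 12]
t=1: [209, 266, 211, 255, 269, 220, 268, 261, 213, 215, 217]
t=2: [175, 171, 175, 172, 171, 174, 171, 171, 175, 175, 175]
t=3: [175, 172, 175, 173, 172, 174, 172, 172, 175, 175, 175]
t=4: [175, 173, 175, 174, 173, 175, 173, 173, 175, 175, 175]
t=5: [176, 175, 176, 176, 175, 176, 175, 175, 176, 176, 176]
t=6: [179, 178, 179, 179, 178, 179, 178, 178, 179, 179, 179]
t=7: [186, 185, 186, 186, 185, 186, 185, 185, 186, 186, 186]
t=8: [188, 188, 188, 188, 188, 188, 188, 188, 188, 188, 188]
t=9: [187, 187, 187, 187, 187, 187, 187, 187, 187, 187, 187]
t=10: [188, 188, 188, 188, 188, 188, 188, 188, 188, 188, 188]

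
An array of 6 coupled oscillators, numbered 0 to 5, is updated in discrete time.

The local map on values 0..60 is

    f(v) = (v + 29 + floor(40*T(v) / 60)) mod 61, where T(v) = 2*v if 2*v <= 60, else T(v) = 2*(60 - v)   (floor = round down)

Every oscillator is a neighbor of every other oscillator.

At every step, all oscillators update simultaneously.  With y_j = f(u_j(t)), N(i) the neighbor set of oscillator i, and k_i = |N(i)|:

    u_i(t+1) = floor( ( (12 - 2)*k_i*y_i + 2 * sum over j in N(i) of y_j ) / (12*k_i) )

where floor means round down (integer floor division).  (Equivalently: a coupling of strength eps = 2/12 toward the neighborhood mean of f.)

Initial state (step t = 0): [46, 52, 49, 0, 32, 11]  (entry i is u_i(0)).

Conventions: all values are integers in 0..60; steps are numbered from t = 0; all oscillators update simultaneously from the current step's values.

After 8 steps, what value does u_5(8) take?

Answer: u_5(8) = 36

Derivation:
t=0: [46, 52, 49, 0, 32, 11]
t=1: [32, 31, 31, 30, 36, 50]
t=2: [36, 36, 36, 37, 36, 32]
t=3: [36, 36, 36, 35, 36, 36]
t=4: [36, 36, 36, 36, 36, 36]
t=5: [36, 36, 36, 36, 36, 36]
t=6: [36, 36, 36, 36, 36, 36]
t=7: [36, 36, 36, 36, 36, 36]
t=8: [36, 36, 36, 36, 36, 36]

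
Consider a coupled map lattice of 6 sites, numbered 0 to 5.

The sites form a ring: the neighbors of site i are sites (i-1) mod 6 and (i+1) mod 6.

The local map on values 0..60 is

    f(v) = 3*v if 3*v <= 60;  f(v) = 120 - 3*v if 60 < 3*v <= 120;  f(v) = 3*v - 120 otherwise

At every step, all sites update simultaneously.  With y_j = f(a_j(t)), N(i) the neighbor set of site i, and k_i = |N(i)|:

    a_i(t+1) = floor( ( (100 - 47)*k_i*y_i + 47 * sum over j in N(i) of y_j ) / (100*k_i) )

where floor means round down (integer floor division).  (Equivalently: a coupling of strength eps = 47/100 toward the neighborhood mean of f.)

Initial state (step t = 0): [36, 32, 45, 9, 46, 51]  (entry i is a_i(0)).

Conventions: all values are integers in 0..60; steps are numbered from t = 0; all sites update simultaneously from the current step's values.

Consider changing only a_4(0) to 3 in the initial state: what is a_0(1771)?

Answer: a_0(1771) = 19
Key observation: The state at step 18, [46, 47, 47, 46, 47, 47], reappears at step 22: the system is in a cycle of period 4 from step 18 on.  Therefore the state at step 1771 equals the state at step 18 + ((1771 - 18) mod 4) = 19, which is [19, 20, 20, 19, 20, 20].

Derivation:
t=0: [36, 32, 45, 9, 3, 51]
t=1: [19, 19, 19, 19, 18, 22]
t=2: [56, 57, 57, 56, 54, 54]
t=3: [47, 50, 50, 47, 43, 43]
t=4: [20, 27, 27, 20, 11, 11]
t=5: [48, 43, 43, 48, 39, 39]
t=6: [15, 12, 12, 15, 7, 7]
t=7: [37, 38, 38, 37, 26, 26]
t=8: [16, 6, 6, 16, 34, 34]
t=9: [33, 25, 25, 33, 25, 25]
t=10: [32, 39, 39, 32, 39, 39]
t=11: [14, 7, 7, 14, 7, 7]
t=12: [32, 25, 25, 32, 25, 25]
t=13: [33, 40, 40, 33, 40, 40]
t=14: [11, 4, 4, 11, 4, 4]
t=15: [23, 16, 16, 23, 16, 16]
t=16: [49, 48, 48, 49, 48, 48]
t=17: [25, 24, 24, 25, 24, 24]
t=18: [46, 47, 47, 46, 47, 47]
t=19: [19, 20, 20, 19, 20, 20]
t=20: [58, 59, 59, 58, 59, 59]
t=21: [55, 56, 56, 55, 56, 56]
t=22: [46, 47, 47, 46, 47, 47]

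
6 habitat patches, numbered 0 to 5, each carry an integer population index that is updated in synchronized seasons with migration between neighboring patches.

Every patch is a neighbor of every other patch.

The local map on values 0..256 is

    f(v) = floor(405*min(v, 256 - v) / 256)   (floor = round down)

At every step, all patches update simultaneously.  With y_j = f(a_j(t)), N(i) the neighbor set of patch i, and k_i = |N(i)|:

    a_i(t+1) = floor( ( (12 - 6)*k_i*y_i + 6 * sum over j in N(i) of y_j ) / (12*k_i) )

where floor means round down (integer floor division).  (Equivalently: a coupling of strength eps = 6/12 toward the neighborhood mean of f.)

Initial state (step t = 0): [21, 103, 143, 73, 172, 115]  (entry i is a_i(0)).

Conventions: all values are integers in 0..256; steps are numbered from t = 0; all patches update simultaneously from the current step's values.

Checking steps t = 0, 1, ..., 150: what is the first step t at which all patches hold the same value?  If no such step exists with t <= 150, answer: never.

Simulating step by step:
t=0: [21, 103, 143, 73, 172, 115]  (not all equal)
t=1: [93, 144, 151, 126, 132, 152]  (not all equal)
t=2: [163, 175, 171, 184, 183, 170]  (not all equal)
t=3: [136, 128, 130, 122, 123, 131]  (not all equal)
t=4: [193, 198, 197, 194, 195, 196]  (not all equal)
t=5: [96, 93, 94, 96, 95, 94]  (not all equal)
t=6: [149, 148, 148, 149, 149, 148]  (not all equal)
t=7: [169, 169, 169, 169, 169, 169]  (all equal)

Answer: 7
Key observation: Synchronization is absorbing here: once all patches are equal they stay equal, and step 7 is the first all-equal step.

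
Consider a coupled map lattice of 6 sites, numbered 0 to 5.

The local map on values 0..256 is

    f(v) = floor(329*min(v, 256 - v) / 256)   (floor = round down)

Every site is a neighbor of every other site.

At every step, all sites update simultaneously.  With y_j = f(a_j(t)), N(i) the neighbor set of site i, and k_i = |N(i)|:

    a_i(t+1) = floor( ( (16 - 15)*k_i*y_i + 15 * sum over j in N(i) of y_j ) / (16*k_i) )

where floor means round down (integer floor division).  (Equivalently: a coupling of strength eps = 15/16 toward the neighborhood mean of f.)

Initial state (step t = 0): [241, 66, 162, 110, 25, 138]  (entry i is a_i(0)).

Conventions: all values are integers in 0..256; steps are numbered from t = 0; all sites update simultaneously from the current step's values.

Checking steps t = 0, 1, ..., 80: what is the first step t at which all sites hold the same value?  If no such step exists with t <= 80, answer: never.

Simulating step by step:
t=0: [241, 66, 162, 110, 25, 138]  (not all equal)
t=1: [100, 92, 87, 84, 98, 83]  (not all equal)
t=2: [114, 115, 116, 116, 114, 117]  (not all equal)
t=3: [148, 147, 147, 147, 148, 147]  (not all equal)
t=4: [139, 139, 139, 139, 139, 139]  (all equal)

Answer: 4
Key observation: Synchronization is absorbing here: once all sites are equal they stay equal, and step 4 is the first all-equal step.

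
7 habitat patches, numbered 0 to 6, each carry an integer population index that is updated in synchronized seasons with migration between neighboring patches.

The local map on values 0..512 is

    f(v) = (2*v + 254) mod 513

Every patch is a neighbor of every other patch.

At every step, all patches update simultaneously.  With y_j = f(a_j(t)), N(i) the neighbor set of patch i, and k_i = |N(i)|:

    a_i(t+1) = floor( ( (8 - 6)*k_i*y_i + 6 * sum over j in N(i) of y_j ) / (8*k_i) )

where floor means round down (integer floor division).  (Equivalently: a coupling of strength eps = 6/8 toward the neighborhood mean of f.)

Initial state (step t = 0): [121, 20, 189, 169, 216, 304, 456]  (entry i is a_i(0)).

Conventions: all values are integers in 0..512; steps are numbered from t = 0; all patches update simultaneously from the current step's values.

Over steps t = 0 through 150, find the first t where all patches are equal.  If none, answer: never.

Simulating step by step:
t=0: [121, 20, 189, 169, 216, 304, 456]  (not all equal)
t=1: [268, 243, 221, 216, 227, 249, 223]  (not all equal)
t=2: [219, 213, 208, 206, 209, 215, 208]  (not all equal)
t=3: [165, 163, 162, 162, 162, 164, 162]  (not all equal)
t=4: [67, 66, 66, 66, 66, 67, 66]  (not all equal)
t=5: [386, 386, 386, 386, 386, 386, 386]  (all equal)

Answer: 5
Key observation: Synchronization is absorbing here: once all patches are equal they stay equal, and step 5 is the first all-equal step.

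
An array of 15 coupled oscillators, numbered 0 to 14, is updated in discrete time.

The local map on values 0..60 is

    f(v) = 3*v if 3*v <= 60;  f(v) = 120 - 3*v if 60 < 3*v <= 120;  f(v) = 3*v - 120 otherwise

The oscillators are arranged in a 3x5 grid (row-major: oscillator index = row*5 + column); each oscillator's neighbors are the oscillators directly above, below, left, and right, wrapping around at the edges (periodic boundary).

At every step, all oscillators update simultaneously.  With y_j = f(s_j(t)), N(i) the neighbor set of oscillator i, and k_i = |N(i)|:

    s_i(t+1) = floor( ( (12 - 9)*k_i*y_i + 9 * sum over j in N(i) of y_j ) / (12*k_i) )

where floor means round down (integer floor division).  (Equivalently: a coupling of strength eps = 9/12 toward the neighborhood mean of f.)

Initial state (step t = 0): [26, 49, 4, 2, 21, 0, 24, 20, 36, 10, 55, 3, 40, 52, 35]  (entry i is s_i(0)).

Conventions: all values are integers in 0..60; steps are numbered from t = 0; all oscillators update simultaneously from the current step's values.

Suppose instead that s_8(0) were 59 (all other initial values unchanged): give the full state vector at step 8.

Answer: [29, 29, 37, 19, 18, 28, 27, 37, 17, 17, 28, 31, 37, 19, 18]
Key observation: This trace re-runs the system from the modified initial state.

Derivation:
t=0: [26, 49, 4, 2, 21, 0, 24, 20, 59, 10, 55, 3, 40, 52, 35]
t=1: [34, 27, 20, 31, 31, 30, 30, 36, 39, 31, 23, 24, 21, 23, 35]
t=2: [32, 39, 40, 33, 23, 31, 31, 31, 22, 20, 33, 45, 46, 31, 33]
t=3: [25, 13, 12, 30, 36, 31, 20, 25, 38, 43, 21, 16, 17, 28, 35]
t=4: [36, 45, 39, 24, 21, 38, 44, 39, 24, 13, 39, 50, 43, 28, 25]
t=5: [18, 14, 14, 39, 41, 13, 13, 14, 35, 39, 18, 14, 15, 37, 36]
t=6: [39, 43, 35, 13, 14, 37, 40, 36, 14, 13, 41, 44, 36, 16, 15]
t=7: [12, 7, 17, 37, 34, 10, 7, 15, 36, 35, 13, 7, 19, 37, 36]
t=8: [29, 29, 37, 19, 18, 28, 27, 37, 17, 17, 28, 31, 37, 19, 18]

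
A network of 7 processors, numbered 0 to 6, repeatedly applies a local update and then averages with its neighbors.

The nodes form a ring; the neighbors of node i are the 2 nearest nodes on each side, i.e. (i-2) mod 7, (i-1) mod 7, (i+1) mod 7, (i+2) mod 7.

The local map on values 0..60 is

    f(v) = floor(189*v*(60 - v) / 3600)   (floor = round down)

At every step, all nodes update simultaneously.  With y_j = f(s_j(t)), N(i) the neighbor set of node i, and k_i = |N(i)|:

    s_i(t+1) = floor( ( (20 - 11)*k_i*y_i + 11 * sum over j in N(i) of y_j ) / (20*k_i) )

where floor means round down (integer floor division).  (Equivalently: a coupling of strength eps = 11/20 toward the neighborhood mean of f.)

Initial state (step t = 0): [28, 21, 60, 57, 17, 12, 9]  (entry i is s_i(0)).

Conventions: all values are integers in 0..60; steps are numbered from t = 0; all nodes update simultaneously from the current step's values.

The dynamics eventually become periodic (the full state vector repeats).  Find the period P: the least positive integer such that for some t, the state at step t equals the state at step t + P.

Simulating step by step:
t=0: [28, 21, 60, 57, 17, 12, 9]
t=1: [34, 29, 18, 18, 25, 29, 32]
t=2: [45, 44, 41, 42, 43, 45, 46]
t=3: [35, 36, 38, 38, 37, 35, 34]
t=4: [44, 44, 43, 43, 44, 44, 45]
t=5: [36, 36, 37, 37, 36, 36, 35]
t=6: [44, 44, 44, 44, 44, 44, 45]
t=7: [35, 35, 36, 36, 35, 35, 35]
t=8: [45, 45, 45, 45, 45, 45, 45]
t=9: [35, 35, 35, 35, 35, 35, 35]
t=10: [45, 45, 45, 45, 45, 45, 45]

Answer: 2
Key observation: The state at step 8, [45, 45, 45, 45, 45, 45, 45], reappears at step 10 — and no state repeats earlier — so the cycle the system enters has period 2.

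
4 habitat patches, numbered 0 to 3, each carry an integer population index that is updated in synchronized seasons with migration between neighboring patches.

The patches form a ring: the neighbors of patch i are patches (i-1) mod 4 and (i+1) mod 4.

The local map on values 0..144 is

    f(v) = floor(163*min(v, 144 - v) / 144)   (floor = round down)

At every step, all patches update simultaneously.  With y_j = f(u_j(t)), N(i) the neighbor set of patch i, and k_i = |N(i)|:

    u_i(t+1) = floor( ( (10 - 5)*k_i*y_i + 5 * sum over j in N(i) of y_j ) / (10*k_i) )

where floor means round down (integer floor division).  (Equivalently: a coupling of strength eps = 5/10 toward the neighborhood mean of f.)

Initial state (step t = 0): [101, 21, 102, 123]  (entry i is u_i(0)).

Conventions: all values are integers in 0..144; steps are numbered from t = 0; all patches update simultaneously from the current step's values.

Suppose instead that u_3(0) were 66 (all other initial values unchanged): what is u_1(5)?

Simulating step by step:
t=0: [101, 21, 102, 66]
t=1: [48, 35, 47, 60]
t=2: [53, 46, 53, 60]
t=3: [59, 55, 59, 63]
t=4: [66, 64, 66, 68]
t=5: [74, 73, 74, 75]

Answer: u_1(5) = 73
Key observation: This trace re-runs the system from the modified initial state.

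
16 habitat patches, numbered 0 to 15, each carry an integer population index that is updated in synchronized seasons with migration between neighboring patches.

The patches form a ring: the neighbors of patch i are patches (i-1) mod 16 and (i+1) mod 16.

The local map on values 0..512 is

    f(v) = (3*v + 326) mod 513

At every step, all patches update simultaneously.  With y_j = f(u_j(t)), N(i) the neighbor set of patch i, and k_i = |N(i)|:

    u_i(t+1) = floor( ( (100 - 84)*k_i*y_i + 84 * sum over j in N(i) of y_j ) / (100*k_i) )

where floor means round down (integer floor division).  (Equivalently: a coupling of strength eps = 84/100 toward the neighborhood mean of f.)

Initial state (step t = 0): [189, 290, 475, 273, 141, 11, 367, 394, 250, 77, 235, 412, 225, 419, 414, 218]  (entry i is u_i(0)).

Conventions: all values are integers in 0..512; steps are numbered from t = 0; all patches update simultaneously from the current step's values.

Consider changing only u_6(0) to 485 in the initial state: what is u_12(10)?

Simulating step by step:
t=0: [189, 290, 475, 273, 141, 11, 485, 394, 250, 77, 235, 412, 225, 419, 414, 218]
t=1: [328, 275, 155, 207, 238, 258, 391, 199, 228, 30, 28, 210, 106, 224, 219, 246]
t=2: [113, 256, 279, 192, 215, 216, 278, 473, 426, 447, 426, 298, 410, 330, 294, 322]
t=3: [164, 132, 213, 312, 430, 322, 301, 116, 150, 75, 145, 65, 206, 129, 262, 182]
t=4: [287, 351, 259, 259, 223, 160, 211, 221, 125, 220, 59, 286, 156, 249, 248, 221]
t=5: [373, 156, 192, 247, 232, 436, 394, 342, 428, 365, 345, 354, 131, 144, 226, 162]
t=6: [310, 384, 197, 383, 138, 431, 253, 284, 314, 233, 371, 285, 287, 331, 307, 430]
t=7: [258, 338, 443, 336, 258, 132, 106, 150, 317, 357, 346, 265, 213, 207, 190, 201]
t=8: [318, 130, 279, 129, 228, 119, 219, 202, 306, 306, 249, 347, 294, 420, 418, 258]
t=9: [156, 196, 191, 298, 234, 433, 322, 356, 302, 146, 242, 150, 192, 101, 57, 135]
t=10: [304, 344, 311, 194, 117, 126, 233, 257, 292, 137, 220, 216, 221, 390, 219, 361]

Answer: u_12(10) = 221
Key observation: This trace re-runs the system from the modified initial state.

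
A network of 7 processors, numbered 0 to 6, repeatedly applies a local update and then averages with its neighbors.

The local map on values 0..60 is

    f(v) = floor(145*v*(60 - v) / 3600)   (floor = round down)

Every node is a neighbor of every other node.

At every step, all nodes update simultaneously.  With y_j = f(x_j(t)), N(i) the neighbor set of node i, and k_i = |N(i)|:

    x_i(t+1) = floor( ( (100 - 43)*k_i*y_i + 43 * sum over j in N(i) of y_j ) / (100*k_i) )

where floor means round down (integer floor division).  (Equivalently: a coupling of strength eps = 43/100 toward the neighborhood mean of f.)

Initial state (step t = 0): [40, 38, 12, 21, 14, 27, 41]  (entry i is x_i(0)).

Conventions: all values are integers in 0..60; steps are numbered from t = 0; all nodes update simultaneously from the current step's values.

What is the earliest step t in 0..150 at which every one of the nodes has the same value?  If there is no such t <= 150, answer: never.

Answer: 2
Key observation: Synchronization is absorbing here: once all nodes are equal they stay equal, and step 2 is the first all-equal step.

Derivation:
t=0: [40, 38, 12, 21, 14, 27, 41]  (not all equal)
t=1: [31, 31, 26, 31, 27, 32, 30]  (not all equal)
t=2: [35, 35, 35, 35, 35, 35, 35]  (all equal)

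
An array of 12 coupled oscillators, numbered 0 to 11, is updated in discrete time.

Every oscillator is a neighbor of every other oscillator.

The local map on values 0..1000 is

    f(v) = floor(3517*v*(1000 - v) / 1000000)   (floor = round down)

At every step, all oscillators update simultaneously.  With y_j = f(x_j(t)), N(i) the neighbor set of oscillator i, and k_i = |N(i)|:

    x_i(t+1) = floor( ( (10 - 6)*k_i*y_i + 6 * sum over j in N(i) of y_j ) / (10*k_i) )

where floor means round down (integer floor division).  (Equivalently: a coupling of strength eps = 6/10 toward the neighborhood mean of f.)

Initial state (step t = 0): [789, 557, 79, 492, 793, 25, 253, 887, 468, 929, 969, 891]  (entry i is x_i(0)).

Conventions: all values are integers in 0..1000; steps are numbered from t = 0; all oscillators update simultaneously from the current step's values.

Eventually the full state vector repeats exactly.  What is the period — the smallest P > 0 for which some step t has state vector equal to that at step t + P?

Simulating step by step:
t=0: [789, 557, 79, 492, 793, 25, 253, 887, 468, 929, 969, 891]
t=1: [519, 616, 405, 620, 516, 346, 546, 438, 619, 397, 353, 435]
t=2: [855, 839, 845, 838, 855, 827, 853, 851, 838, 843, 829, 850]
t=3: [453, 467, 462, 468, 453, 477, 455, 457, 468, 463, 475, 458]
t=4: [872, 874, 873, 874, 872, 874, 873, 873, 874, 873, 874, 873]
t=5: [389, 388, 388, 388, 389, 388, 388, 388, 388, 388, 388, 388]
t=6: [835, 835, 835, 835, 835, 835, 835, 835, 835, 835, 835, 835]
t=7: [484, 484, 484, 484, 484, 484, 484, 484, 484, 484, 484, 484]
t=8: [878, 878, 878, 878, 878, 878, 878, 878, 878, 878, 878, 878]
t=9: [376, 376, 376, 376, 376, 376, 376, 376, 376, 376, 376, 376]
t=10: [825, 825, 825, 825, 825, 825, 825, 825, 825, 825, 825, 825]
t=11: [507, 507, 507, 507, 507, 507, 507, 507, 507, 507, 507, 507]
t=12: [879, 879, 879, 879, 879, 879, 879, 879, 879, 879, 879, 879]
t=13: [374, 374, 374, 374, 374, 374, 374, 374, 374, 374, 374, 374]
t=14: [823, 823, 823, 823, 823, 823, 823, 823, 823, 823, 823, 823]
t=15: [512, 512, 512, 512, 512, 512, 512, 512, 512, 512, 512, 512]
t=16: [878, 878, 878, 878, 878, 878, 878, 878, 878, 878, 878, 878]

Answer: 8
Key observation: The state at step 8, [878, 878, 878, 878, 878, 878, 878, 878, 878, 878, 878, 878], reappears at step 16 — and no state repeats earlier — so the cycle the system enters has period 8.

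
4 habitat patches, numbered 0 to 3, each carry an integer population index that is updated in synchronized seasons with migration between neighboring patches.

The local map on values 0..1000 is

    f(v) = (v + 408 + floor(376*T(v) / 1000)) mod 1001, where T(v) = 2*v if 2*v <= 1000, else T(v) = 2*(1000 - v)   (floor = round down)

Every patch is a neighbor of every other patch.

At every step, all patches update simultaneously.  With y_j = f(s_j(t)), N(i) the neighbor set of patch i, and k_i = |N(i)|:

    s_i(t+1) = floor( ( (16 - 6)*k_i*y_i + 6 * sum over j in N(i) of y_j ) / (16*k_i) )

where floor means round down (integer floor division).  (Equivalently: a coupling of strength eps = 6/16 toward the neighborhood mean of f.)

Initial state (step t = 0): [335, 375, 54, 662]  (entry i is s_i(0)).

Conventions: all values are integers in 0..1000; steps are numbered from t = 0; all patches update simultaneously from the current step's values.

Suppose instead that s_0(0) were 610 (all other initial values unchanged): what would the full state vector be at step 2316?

Simulating step by step:
t=0: [610, 375, 54, 662]
t=1: [304, 181, 400, 311]
t=2: [810, 703, 394, 816]
t=3: [323, 310, 192, 324]
t=4: [941, 930, 827, 942]
t=5: [388, 386, 374, 388]
t=6: [82, 81, 70, 82]
t=7: [548, 547, 537, 548]
t=8: [293, 293, 292, 293]
t=9: [920, 920, 919, 920]
t=10: [386, 386, 386, 386]
t=11: [83, 83, 83, 83]
t=12: [553, 553, 553, 553]
t=13: [296, 296, 296, 296]
t=14: [926, 926, 926, 926]
t=15: [388, 388, 388, 388]
t=16: [86, 86, 86, 86]
t=17: [558, 558, 558, 558]
t=18: [297, 297, 297, 297]
t=19: [928, 928, 928, 928]
t=20: [389, 389, 389, 389]
t=21: [88, 88, 88, 88]
t=22: [562, 562, 562, 562]
t=23: [298, 298, 298, 298]
t=24: [930, 930, 930, 930]
t=25: [389, 389, 389, 389]

Answer: [88, 88, 88, 88]
Key observation: The state at step 20, [389, 389, 389, 389], reappears at step 25: the system is in a cycle of period 5 from step 20 on.  Therefore the state at step 2316 equals the state at step 20 + ((2316 - 20) mod 5) = 21, which is [88, 88, 88, 88].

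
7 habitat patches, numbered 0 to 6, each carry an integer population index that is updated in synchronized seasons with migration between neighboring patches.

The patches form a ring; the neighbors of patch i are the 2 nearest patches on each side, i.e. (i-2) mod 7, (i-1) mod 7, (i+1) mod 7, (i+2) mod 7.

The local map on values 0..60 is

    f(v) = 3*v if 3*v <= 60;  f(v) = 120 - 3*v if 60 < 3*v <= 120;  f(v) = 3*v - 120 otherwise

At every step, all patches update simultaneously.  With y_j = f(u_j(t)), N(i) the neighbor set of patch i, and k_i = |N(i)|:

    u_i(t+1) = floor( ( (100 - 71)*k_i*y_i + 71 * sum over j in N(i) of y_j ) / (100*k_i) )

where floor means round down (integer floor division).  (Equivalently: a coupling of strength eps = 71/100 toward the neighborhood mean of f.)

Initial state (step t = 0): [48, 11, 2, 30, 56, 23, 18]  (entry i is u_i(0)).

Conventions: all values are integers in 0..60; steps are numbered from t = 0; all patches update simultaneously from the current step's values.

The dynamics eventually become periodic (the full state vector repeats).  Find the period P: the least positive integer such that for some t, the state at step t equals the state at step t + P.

Simulating step by step:
t=0: [48, 11, 2, 30, 56, 23, 18]
t=1: [32, 29, 25, 33, 38, 42, 43]
t=2: [23, 27, 27, 22, 16, 12, 14]
t=3: [42, 44, 45, 44, 44, 45, 43]
t=4: [10, 10, 11, 13, 12, 11, 10]
t=5: [31, 32, 33, 34, 34, 33, 31]
t=6: [24, 23, 21, 20, 20, 22, 23]
t=7: [51, 53, 55, 56, 56, 54, 52]
t=8: [38, 40, 42, 44, 44, 41, 39]
t=9: [3, 4, 7, 7, 7, 6, 4]
t=10: [13, 14, 17, 18, 18, 16, 14]
t=11: [43, 45, 48, 50, 50, 47, 44]
t=12: [15, 17, 21, 24, 24, 20, 16]
t=13: [51, 49, 50, 52, 51, 50, 50]
t=14: [30, 30, 31, 31, 31, 32, 30]
t=15: [28, 28, 28, 27, 27, 27, 28]
t=16: [36, 36, 37, 37, 37, 37, 37]
t=17: [10, 10, 10, 9, 9, 9, 10]
t=18: [29, 29, 28, 28, 28, 28, 28]
t=19: [34, 34, 34, 35, 36, 35, 34]
t=20: [17, 17, 16, 15, 15, 15, 16]
t=21: [48, 48, 48, 46, 46, 46, 48]
t=22: [22, 22, 21, 20, 20, 20, 21]
t=23: [56, 56, 57, 58, 58, 58, 57]
t=24: [50, 50, 51, 52, 52, 52, 51]
t=25: [32, 32, 33, 34, 34, 34, 33]
t=26: [21, 21, 21, 19, 19, 19, 21]
t=27: [57, 57, 57, 57, 57, 57, 57]
t=28: [51, 51, 51, 51, 51, 51, 51]
t=29: [33, 33, 33, 33, 33, 33, 33]
t=30: [21, 21, 21, 21, 21, 21, 21]
t=31: [57, 57, 57, 57, 57, 57, 57]

Answer: 4
Key observation: The state at step 27, [57, 57, 57, 57, 57, 57, 57], reappears at step 31 — and no state repeats earlier — so the cycle the system enters has period 4.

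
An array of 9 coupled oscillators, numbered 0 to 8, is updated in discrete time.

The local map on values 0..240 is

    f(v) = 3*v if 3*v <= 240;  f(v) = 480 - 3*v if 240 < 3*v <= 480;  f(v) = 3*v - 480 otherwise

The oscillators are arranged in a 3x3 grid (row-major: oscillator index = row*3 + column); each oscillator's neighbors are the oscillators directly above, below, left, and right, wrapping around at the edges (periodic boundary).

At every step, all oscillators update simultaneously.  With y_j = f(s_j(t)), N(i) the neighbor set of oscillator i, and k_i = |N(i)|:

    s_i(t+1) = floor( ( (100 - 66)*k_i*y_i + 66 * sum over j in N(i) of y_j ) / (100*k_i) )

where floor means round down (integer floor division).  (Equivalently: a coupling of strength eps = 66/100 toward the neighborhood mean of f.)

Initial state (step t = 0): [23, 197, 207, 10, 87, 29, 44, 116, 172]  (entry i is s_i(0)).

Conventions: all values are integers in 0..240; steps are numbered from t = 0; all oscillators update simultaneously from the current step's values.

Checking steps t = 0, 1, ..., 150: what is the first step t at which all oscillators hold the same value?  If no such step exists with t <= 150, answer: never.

Answer: 35
Key observation: Synchronization is absorbing here: once all oscillators are equal they stay equal, and step 35 is the first all-equal step.

Derivation:
t=0: [23, 197, 207, 10, 87, 29, 44, 116, 172]  (not all equal)
t=1: [91, 130, 97, 93, 133, 99, 88, 127, 93]  (not all equal)
t=2: [185, 125, 176, 181, 122, 173, 190, 130, 181]  (not all equal)
t=3: [75, 89, 62, 73, 87, 60, 78, 91, 65]  (not all equal)
t=4: [217, 210, 197, 216, 209, 196, 219, 212, 199]  (not all equal)
t=5: [158, 147, 127, 156, 146, 126, 161, 150, 130]  (not all equal)
t=6: [27, 42, 72, 29, 44, 74, 23, 38, 69]  (not all equal)
t=7: [109, 132, 178, 112, 135, 181, 104, 126, 172]  (not all equal)
t=8: [126, 91, 73, 124, 90, 72, 128, 94, 76]  (not all equal)
t=9: [138, 190, 198, 139, 191, 199, 137, 189, 197]  (not all equal)
t=10: [77, 90, 102, 78, 90, 102, 77, 89, 101]  (not all equal)
t=11: [218, 208, 189, 219, 208, 190, 219, 209, 190]  (not all equal)
t=12: [155, 140, 111, 156, 141, 112, 157, 141, 113]  (not all equal)
t=13: [42, 65, 109, 41, 64, 107, 40, 63, 106]  (not all equal)
t=14: [140, 175, 157, 140, 175, 158, 139, 174, 157]  (not all equal)
t=15: [49, 41, 22, 49, 40, 22, 49, 41, 22]  (not all equal)
t=16: [129, 117, 88, 129, 116, 88, 129, 117, 88]  (not all equal)
t=17: [119, 137, 181, 119, 138, 181, 119, 137, 181]  (not all equal)
t=18: [104, 76, 73, 103, 75, 73, 104, 76, 73]  (not all equal)
t=19: [186, 216, 212, 186, 216, 212, 186, 216, 212]  (not all equal)
t=20: [105, 151, 145, 105, 151, 145, 105, 151, 145]  (not all equal)
t=21: [122, 52, 61, 122, 52, 61, 122, 52, 61]  (not all equal)
t=22: [132, 153, 167, 132, 153, 167, 132, 153, 167]  (not all equal)
t=23: [63, 31, 31, 63, 31, 31, 63, 31, 31]  (not all equal)
t=24: [157, 108, 108, 157, 108, 108, 157, 108, 108]  (not all equal)
t=25: [57, 131, 131, 57, 131, 131, 57, 131, 131]  (not all equal)
t=26: [143, 100, 100, 143, 100, 100, 143, 100, 100]  (not all equal)
t=27: [93, 158, 158, 93, 158, 158, 93, 158, 158]  (not all equal)
t=28: [136, 38, 38, 136, 38, 38, 136, 38, 38]  (not all equal)
t=29: [85, 107, 107, 85, 107, 107, 85, 107, 107]  (not all equal)
t=30: [203, 169, 169, 203, 169, 169, 203, 169, 169]  (not all equal)
t=31: [95, 43, 43, 95, 43, 43, 95, 43, 43]  (not all equal)
t=32: [173, 139, 139, 173, 139, 139, 173, 139, 139]  (not all equal)
t=33: [46, 59, 59, 46, 59, 59, 46, 59, 59]  (not all equal)
t=34: [150, 170, 170, 150, 170, 170, 150, 170, 170]  (not all equal)
t=35: [30, 30, 30, 30, 30, 30, 30, 30, 30]  (all equal)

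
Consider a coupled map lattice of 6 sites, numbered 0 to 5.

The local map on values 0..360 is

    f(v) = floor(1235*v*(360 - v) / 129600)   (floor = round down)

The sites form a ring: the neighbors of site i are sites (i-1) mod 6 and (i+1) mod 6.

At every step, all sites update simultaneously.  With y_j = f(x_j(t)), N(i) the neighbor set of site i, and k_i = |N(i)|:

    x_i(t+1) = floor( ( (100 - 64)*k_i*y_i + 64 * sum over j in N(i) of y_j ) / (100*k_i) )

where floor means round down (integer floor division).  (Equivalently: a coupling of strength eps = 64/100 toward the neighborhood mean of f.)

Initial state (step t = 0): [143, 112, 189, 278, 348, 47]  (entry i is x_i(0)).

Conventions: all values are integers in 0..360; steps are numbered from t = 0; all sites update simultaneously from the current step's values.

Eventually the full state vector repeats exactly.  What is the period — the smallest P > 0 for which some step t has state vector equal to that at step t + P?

Answer: 4
Key observation: The state at step 12, [306, 306, 306, 306, 306, 306], reappears at step 16 — and no state repeats earlier — so the cycle the system enters has period 4.

Derivation:
t=0: [143, 112, 189, 278, 348, 47]
t=1: [235, 287, 264, 188, 128, 157]
t=2: [261, 238, 249, 278, 297, 288]
t=3: [239, 262, 252, 219, 196, 206]
t=4: [273, 258, 265, 286, 300, 294]
t=5: [220, 238, 230, 203, 184, 193]
t=6: [292, 284, 287, 298, 306, 302]
t=7: [186, 197, 193, 177, 165, 170]
t=8: [306, 306, 306, 307, 306, 307]
t=9: [156, 157, 156, 156, 155, 156]
t=10: [303, 303, 303, 302, 302, 302]
t=11: [164, 164, 164, 165, 166, 165]
t=12: [306, 306, 306, 306, 306, 306]
t=13: [157, 157, 157, 157, 157, 157]
t=14: [303, 303, 303, 303, 303, 303]
t=15: [164, 164, 164, 164, 164, 164]
t=16: [306, 306, 306, 306, 306, 306]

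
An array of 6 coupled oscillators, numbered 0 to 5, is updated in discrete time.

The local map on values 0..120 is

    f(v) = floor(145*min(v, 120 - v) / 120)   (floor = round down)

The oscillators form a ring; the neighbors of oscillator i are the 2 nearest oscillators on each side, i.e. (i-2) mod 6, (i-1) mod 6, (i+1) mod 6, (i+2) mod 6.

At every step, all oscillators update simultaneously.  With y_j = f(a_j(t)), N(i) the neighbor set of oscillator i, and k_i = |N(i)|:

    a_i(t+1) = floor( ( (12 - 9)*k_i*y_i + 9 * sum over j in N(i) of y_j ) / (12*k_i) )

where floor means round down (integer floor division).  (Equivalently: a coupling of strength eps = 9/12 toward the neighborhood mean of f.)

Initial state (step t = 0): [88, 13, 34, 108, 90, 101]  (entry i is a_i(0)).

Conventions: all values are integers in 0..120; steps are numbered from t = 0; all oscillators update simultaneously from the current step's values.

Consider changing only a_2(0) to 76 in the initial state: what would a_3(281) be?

Answer: a_3(281) = 58
Key observation: The state at step 5, [58, 58, 58, 58, 58, 58], reappears at step 9: the system is in a cycle of period 4 from step 5 on.  Therefore the state at step 281 equals the state at step 5 + ((281 - 5) mod 4) = 5, which is [58, 58, 58, 58, 58, 58].

Derivation:
t=0: [88, 13, 76, 108, 90, 101]
t=1: [33, 27, 32, 27, 32, 24]
t=2: [35, 33, 35, 33, 35, 33]
t=3: [40, 40, 40, 40, 40, 40]
t=4: [48, 48, 48, 48, 48, 48]
t=5: [58, 58, 58, 58, 58, 58]
t=6: [70, 70, 70, 70, 70, 70]
t=7: [60, 60, 60, 60, 60, 60]
t=8: [72, 72, 72, 72, 72, 72]
t=9: [58, 58, 58, 58, 58, 58]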